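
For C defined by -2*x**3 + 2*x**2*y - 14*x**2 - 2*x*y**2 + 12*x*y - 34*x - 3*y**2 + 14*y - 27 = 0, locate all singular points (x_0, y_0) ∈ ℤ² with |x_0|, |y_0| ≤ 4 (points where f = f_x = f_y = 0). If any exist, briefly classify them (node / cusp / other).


Singular points: {(-2, 1)}; classification: cusp.

Compute partial derivatives:
  f_x = -6*x**2 + 4*x*y - 28*x - 2*y**2 + 12*y - 34.
  f_y = 2*x**2 - 4*x*y + 12*x - 6*y + 14.
Scan x_0 ∈ {−4, ..., 4}. For each x_0, f_y(x_0, y) is a polynomial in y; find its integer roots y ∈ {−4, ..., 4}, then test f_x and f at those candidates.
  x = -4: f_y(-4, y) = 10*y - 2; no integer root y with |y| ≤ 4.
  x = -3: f_y(-3, y) = 6*y - 4; no integer root y with |y| ≤ 4.
  x = -2: f_y(-2, y) = 2*y - 2; vanishes at y ∈ {1}. (-2, 1): f_x = 0, f = 0 — SINGULAR.
  x = -1: f_y(-1, y) = 4 - 2*y; vanishes at y ∈ {2}. (-1, 2): f_x = -4 ≠ 0.
  x = 0: f_y(0, y) = 14 - 6*y; no integer root y with |y| ≤ 4.
  x = 1: f_y(1, y) = 28 - 10*y; no integer root y with |y| ≤ 4.
  x = 2: f_y(2, y) = 46 - 14*y; no integer root y with |y| ≤ 4.
  x = 3: f_y(3, y) = 68 - 18*y; no integer root y with |y| ≤ 4.
  x = 4: f_y(4, y) = 94 - 22*y; no integer root y with |y| ≤ 4.
Only singular point on the grid: (-2, 1).
Classify: substitute x = -2 + u, y = 1 + v and expand: f = -2*u**3 + 2*u**2*v - 2*u*v**2 + v**2.
No constant or linear terms (consistent with a singular point). Quadratic part: v**2. Cubic part: -2*u**3 + 2*u**2*v - 2*u*v**2.
The quadratic part v**2 is a perfect square, so there is a single (double) tangent line v = 0, i.e. y = 1. Restricting the cubic part to that line (v = 0) leaves -2*u**3 ≠ 0, so f is not divisible by v and the branch is v² ≈ 2*u**3 to lowest order — this is a cusp.
Classification: cusp.


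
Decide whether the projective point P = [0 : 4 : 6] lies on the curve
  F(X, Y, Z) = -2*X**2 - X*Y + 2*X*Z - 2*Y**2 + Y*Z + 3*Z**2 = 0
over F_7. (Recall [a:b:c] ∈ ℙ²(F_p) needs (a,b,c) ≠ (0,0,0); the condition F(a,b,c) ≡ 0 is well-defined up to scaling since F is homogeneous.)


F(0,4,6) ≡ 2 (mod 7); P is NOT on the curve.

Evaluate F(0, 4, 6) term-by-term (mod 7).
  -2*X**2 ↦ -2·0·1·1 = 0
  -X*Y ↦ -1·0·4·1 = 0
  2*X*Z ↦ 2·0·1·6 = 0
  -2*Y**2 ↦ -2·1·16·1 = -32
  Y*Z ↦ 1·1·4·6 = 24
  3*Z**2 ↦ 3·1·1·36 = 108
Sum: F(0, 4, 6) = (0) + (0) + (0) + (-32) + (24) + (108) = 100.
Reducing mod 7: 100 ≡ 2 (mod 7).
Since F(a, b, c) ≡ 2 ≠ 0 (mod 7), P does NOT lie on the curve.


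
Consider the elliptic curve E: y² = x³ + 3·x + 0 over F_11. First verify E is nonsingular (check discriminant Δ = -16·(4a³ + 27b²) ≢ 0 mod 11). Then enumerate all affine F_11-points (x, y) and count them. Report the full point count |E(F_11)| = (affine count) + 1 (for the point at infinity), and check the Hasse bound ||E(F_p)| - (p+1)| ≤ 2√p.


Affine points = {(0, 0), (1, 2), (1, 9), (2, 5), (2, 6), (3, 5), (3, 6), (6, 5), (6, 6), (7, 1), (7, 10)}; affine count = 11; |E(F_11)| = 12.

Discriminant check: Δ ∝ 4a³ + 27b² = 4·3³ + 27·0² = 4·27 + 27·0 ≡ 9 (mod 11). Nonzero ⇒ E is nonsingular.
For each x ∈ F_11, compute rhs = x³ + 3·x + 0 mod 11, then count y ∈ F_11 with y² ≡ rhs.
  x = 0: rhs = 0, matching y values: 0 (1 points).
  x = 1: rhs = 4, matching y values: 2, 9 (2 points).
  x = 2: rhs = 3, matching y values: 5, 6 (2 points).
  x = 3: rhs = 3, matching y values: 5, 6 (2 points).
  x = 4: rhs = 10, matching y values: none (0 points).
  x = 5: rhs = 8, matching y values: none (0 points).
  x = 6: rhs = 3, matching y values: 5, 6 (2 points).
  x = 7: rhs = 1, matching y values: 1, 10 (2 points).
  x = 8: rhs = 8, matching y values: none (0 points).
  x = 9: rhs = 8, matching y values: none (0 points).
  x = 10: rhs = 7, matching y values: none (0 points).
Total affine count: 11.
Full point count |E(F_11)| = 11 + 1 = 12.
Hasse bound: |12 − (11+1)| = |0| = 0 ≤ 2√11 ≈ 6.6332 ✓.


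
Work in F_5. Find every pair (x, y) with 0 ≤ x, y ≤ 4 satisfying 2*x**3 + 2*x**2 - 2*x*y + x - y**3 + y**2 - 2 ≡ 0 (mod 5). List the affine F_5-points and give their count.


Affine F_5-points: {(0, 3), (0, 4), (1, 2), (2, 1), (2, 4), (4, 3)}; count = 6.

For each of the 25 pairs (x, y) ∈ F_5², evaluate f(x, y) mod 5. Record the zeros.
  x = 0: [0↦3, 1↦3, 2↦4, 3↦0, 4↦0]  zeros at y ∈ {3, 4}
  x = 1: [0↦3, 1↦1, 2↦0, 3↦4, 4↦2]  zeros at y ∈ {2}
  x = 2: [0↦4, 1↦0, 2↦2, 3↦4, 4↦0]  zeros at y ∈ {1, 4}
  x = 3: [0↦3, 1↦2, 2↦2, 3↦2, 4↦1]  zeros at y ∈ ∅
  x = 4: [0↦2, 1↦4, 2↦2, 3↦0, 4↦2]  zeros at y ∈ {3}
Collecting zeros: affine points = {(0, 3), (0, 4), (1, 2), (2, 1), (2, 4), (4, 3)}.
Total count |C(F_5)_aff| = 6.


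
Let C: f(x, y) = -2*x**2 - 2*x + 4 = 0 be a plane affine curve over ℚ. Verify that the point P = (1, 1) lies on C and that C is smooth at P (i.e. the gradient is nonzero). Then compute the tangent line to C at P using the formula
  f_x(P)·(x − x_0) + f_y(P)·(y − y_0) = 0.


Tangent line at P: 6 - 6*x = 0.

Step 1: f(1, 1) = 0, so P lies on C.
Step 2: partial derivatives
  f_x(x, y) = -4*x - 2, f_y(x, y) = 0.
  f_x(P) = -6, f_y(P) = 0 (gradient nonzero, so P is smooth).
Step 3: tangent line at P: -6·(x − 1) + 0·(y − 1) = 0.
Expanding: 6 - 6*x = 0.


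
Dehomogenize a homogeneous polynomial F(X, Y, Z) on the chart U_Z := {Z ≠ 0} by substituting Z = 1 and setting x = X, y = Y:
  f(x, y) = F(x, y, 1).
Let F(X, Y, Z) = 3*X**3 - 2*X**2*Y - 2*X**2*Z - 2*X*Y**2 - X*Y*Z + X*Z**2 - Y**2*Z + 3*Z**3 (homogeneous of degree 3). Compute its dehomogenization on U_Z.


f(x, y) = 3*x**3 - 2*x**2*y - 2*x**2 - 2*x*y**2 - x*y + x - y**2 + 3

On U_Z we set Z = 1. Each monomial c·X^i·Y^j·Z^k in F becomes c·x^i·y^j·1^k = c·x^i·y^j.
Substituting Z = 1: F(X, Y, 1) = 3*x**3 - 2*x**2*y - 2*x**2 - 2*x*y**2 - x*y + x - y**2 + 3.
Note: deg(f) ≤ deg(F) = 3; strict inequality happens when F is divisible by Z (lost terms).


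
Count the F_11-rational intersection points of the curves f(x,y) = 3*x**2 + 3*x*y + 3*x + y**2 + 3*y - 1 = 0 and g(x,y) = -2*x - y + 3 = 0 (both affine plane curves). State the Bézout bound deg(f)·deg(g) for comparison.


Common zeros: {(8, 9), (9, 7)}; count = 2; Bézout bound = 2.

deg(f) = 2, deg(g) = 1, so Bézout bound = 2.
Scan x ∈ F_11. For each x, list the y ∈ F_11 with f(x, y) ≡ 0 and those with g(x, y) ≡ 0 (mod 11); the common zeros in that column are the intersection.
  x = 0: f ≡ 0 at y ∈ ∅; g ≡ 0 at y ∈ {3}; common: ∅.
  x = 1: f ≡ 0 at y ∈ {6, 10}; g ≡ 0 at y ∈ {1}; common: ∅.
  x = 2: f ≡ 0 at y ∈ ∅; g ≡ 0 at y ∈ {10}; common: ∅.
  x = 3: f ≡ 0 at y ∈ {4, 6}; g ≡ 0 at y ∈ {8}; common: ∅.
  x = 4: f ≡ 0 at y ∈ {9}; g ≡ 0 at y ∈ {6}; common: ∅.
  x = 5: f ≡ 0 at y ∈ {7, 8}; g ≡ 0 at y ∈ {4}; common: ∅.
  x = 6: f ≡ 0 at y ∈ ∅; g ≡ 0 at y ∈ {2}; common: ∅.
  x = 7: f ≡ 0 at y ∈ ∅; g ≡ 0 at y ∈ {0}; common: ∅.
  x = 8: f ≡ 0 at y ∈ {8, 9}; g ≡ 0 at y ∈ {9}; common: {9}.
  x = 9: f ≡ 0 at y ∈ {7}; g ≡ 0 at y ∈ {7}; common: {7}.
  x = 10: f ≡ 0 at y ∈ {1, 10}; g ≡ 0 at y ∈ {5}; common: ∅.
Collecting: common zeros = {(8, 9), (9, 7)}, so the count is 2.
Comparison with the Bézout bound: 2 ≤ 2 = deg(f)·deg(g), as expected for curves with no common component (the bound is attained).


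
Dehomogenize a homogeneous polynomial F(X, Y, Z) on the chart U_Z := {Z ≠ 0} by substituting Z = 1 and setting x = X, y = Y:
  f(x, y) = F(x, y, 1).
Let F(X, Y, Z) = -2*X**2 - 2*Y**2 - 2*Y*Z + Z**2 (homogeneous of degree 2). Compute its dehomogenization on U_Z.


f(x, y) = -2*x**2 - 2*y**2 - 2*y + 1

On U_Z we set Z = 1. Each monomial c·X^i·Y^j·Z^k in F becomes c·x^i·y^j·1^k = c·x^i·y^j.
Substituting Z = 1: F(X, Y, 1) = -2*x**2 - 2*y**2 - 2*y + 1.
Note: deg(f) ≤ deg(F) = 2; strict inequality happens when F is divisible by Z (lost terms).


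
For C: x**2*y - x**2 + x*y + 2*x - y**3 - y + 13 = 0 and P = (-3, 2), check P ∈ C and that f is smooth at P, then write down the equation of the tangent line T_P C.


Tangent line at P: -2*x - 7*y + 8 = 0.

Step 1: f(-3, 2) = 0, so P lies on C.
Step 2: partial derivatives
  f_x(x, y) = 2*x*y - 2*x + y + 2, f_y(x, y) = x**2 + x - 3*y**2 - 1.
  f_x(P) = -2, f_y(P) = -7 (gradient nonzero, so P is smooth).
Step 3: tangent line at P: -2·(x − -3) + -7·(y − 2) = 0.
Expanding: -2*x - 7*y + 8 = 0.


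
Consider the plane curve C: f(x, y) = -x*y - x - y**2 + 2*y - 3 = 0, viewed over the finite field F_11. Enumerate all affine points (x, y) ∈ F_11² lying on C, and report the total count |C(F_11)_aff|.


Affine F_11-points: {(0, 4), (0, 9), (4, 3), (4, 6), (8, 0), (8, 5), (9, 7), (9, 8), (10, 1), (10, 2)}; count = 10.

For each of the 121 pairs (x, y) ∈ F_11², evaluate f(x, y) mod 11. Record the zeros.
  x = 0: [0↦8, 1↦9, 2↦8, 3↦5, 4↦0, 5↦4, 6↦6, 7↦6, 8↦4, 9↦0, 10↦5]  zeros at y ∈ {4, 9}
  x = 1: [0↦7, 1↦7, 2↦5, 3↦1, 4↦6, 5↦9, 6↦10, 7↦9, 8↦6, 9↦1, 10↦5]  zeros at y ∈ ∅
  x = 2: [0↦6, 1↦5, 2↦2, 3↦8, 4↦1, 5↦3, 6↦3, 7↦1, 8↦8, 9↦2, 10↦5]  zeros at y ∈ ∅
  x = 3: [0↦5, 1↦3, 2↦10, 3↦4, 4↦7, 5↦8, 6↦7, 7↦4, 8↦10, 9↦3, 10↦5]  zeros at y ∈ ∅
  x = 4: [0↦4, 1↦1, 2↦7, 3↦0, 4↦2, 5↦2, 6↦0, 7↦7, 8↦1, 9↦4, 10↦5]  zeros at y ∈ {3, 6}
  x = 5: [0↦3, 1↦10, 2↦4, 3↦7, 4↦8, 5↦7, 6↦4, 7↦10, 8↦3, 9↦5, 10↦5]  zeros at y ∈ ∅
  x = 6: [0↦2, 1↦8, 2↦1, 3↦3, 4↦3, 5↦1, 6↦8, 7↦2, 8↦5, 9↦6, 10↦5]  zeros at y ∈ ∅
  x = 7: [0↦1, 1↦6, 2↦9, 3↦10, 4↦9, 5↦6, 6↦1, 7↦5, 8↦7, 9↦7, 10↦5]  zeros at y ∈ ∅
  x = 8: [0↦0, 1↦4, 2↦6, 3↦6, 4↦4, 5↦0, 6↦5, 7↦8, 8↦9, 9↦8, 10↦5]  zeros at y ∈ {0, 5}
  x = 9: [0↦10, 1↦2, 2↦3, 3↦2, 4↦10, 5↦5, 6↦9, 7↦0, 8↦0, 9↦9, 10↦5]  zeros at y ∈ {7, 8}
  x = 10: [0↦9, 1↦0, 2↦0, 3↦9, 4↦5, 5↦10, 6↦2, 7↦3, 8↦2, 9↦10, 10↦5]  zeros at y ∈ {1, 2}
Collecting zeros: affine points = {(0, 4), (0, 9), (4, 3), (4, 6), (8, 0), (8, 5), (9, 7), (9, 8), (10, 1), (10, 2)}.
Total count |C(F_11)_aff| = 10.


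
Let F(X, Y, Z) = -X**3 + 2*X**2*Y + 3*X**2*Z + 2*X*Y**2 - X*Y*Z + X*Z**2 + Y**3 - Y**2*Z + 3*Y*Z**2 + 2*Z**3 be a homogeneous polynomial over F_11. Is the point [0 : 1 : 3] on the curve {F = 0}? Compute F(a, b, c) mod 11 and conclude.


F(0,1,3) ≡ 2 (mod 11); P is NOT on the curve.

Evaluate F(0, 1, 3) term-by-term (mod 11).
  -X**3 ↦ -1·0·1·1 = 0
  2*X**2*Y ↦ 2·0·1·1 = 0
  3*X**2*Z ↦ 3·0·1·3 = 0
  2*X*Y**2 ↦ 2·0·1·1 = 0
  -X*Y*Z ↦ -1·0·1·3 = 0
  X*Z**2 ↦ 1·0·1·9 = 0
  Y**3 ↦ 1·1·1·1 = 1
  -Y**2*Z ↦ -1·1·1·3 = -3
  3*Y*Z**2 ↦ 3·1·1·9 = 27
  2*Z**3 ↦ 2·1·1·27 = 54
Sum: F(0, 1, 3) = (0) + (0) + (0) + (0) + (0) + (0) + (1) + (-3) + (27) + (54) = 79.
Reducing mod 11: 79 ≡ 2 (mod 11).
Since F(a, b, c) ≡ 2 ≠ 0 (mod 11), P does NOT lie on the curve.


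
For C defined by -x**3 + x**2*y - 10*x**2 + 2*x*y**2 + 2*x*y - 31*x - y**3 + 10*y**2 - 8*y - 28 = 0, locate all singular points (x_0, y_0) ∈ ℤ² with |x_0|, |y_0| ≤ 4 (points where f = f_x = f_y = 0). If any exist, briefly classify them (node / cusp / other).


Singular points: {(-3, 1)}; classification: cusp.

Compute partial derivatives:
  f_x = -3*x**2 + 2*x*y - 20*x + 2*y**2 + 2*y - 31.
  f_y = x**2 + 4*x*y + 2*x - 3*y**2 + 20*y - 8.
Scan x_0 ∈ {−4, ..., 4}. For each x_0, f_y(x_0, y) is a polynomial in y; find its integer roots y ∈ {−4, ..., 4}, then test f_x and f at those candidates.
  x = -4: f_y(-4, y) = -3*y**2 + 4*y; vanishes at y ∈ {0}. (-4, 0): f_x = 1 ≠ 0.
  x = -3: f_y(-3, y) = -3*y**2 + 8*y - 5; vanishes at y ∈ {1}. (-3, 1): f_x = 0, f = 0 — SINGULAR.
  x = -2: f_y(-2, y) = -3*y**2 + 12*y - 8; no integer root y with |y| ≤ 4.
  x = -1: f_y(-1, y) = -3*y**2 + 16*y - 9; no integer root y with |y| ≤ 4.
  x = 0: f_y(0, y) = -3*y**2 + 20*y - 8; no integer root y with |y| ≤ 4.
  x = 1: f_y(1, y) = -3*y**2 + 24*y - 5; no integer root y with |y| ≤ 4.
  x = 2: f_y(2, y) = -3*y**2 + 28*y; vanishes at y ∈ {0}. (2, 0): f_x = -83 ≠ 0.
  x = 3: f_y(3, y) = -3*y**2 + 32*y + 7; no integer root y with |y| ≤ 4.
  x = 4: f_y(4, y) = -3*y**2 + 36*y + 16; no integer root y with |y| ≤ 4.
Only singular point on the grid: (-3, 1).
Classify: substitute x = -3 + u, y = 1 + v and expand: f = -u**3 + u**2*v + 2*u*v**2 - v**3 + v**2.
No constant or linear terms (consistent with a singular point). Quadratic part: v**2. Cubic part: -u**3 + u**2*v + 2*u*v**2 - v**3.
The quadratic part v**2 is a perfect square, so there is a single (double) tangent line v = 0, i.e. y = 1. Restricting the cubic part to that line (v = 0) leaves -u**3 ≠ 0, so f is not divisible by v and the branch is v² ≈ u**3 to lowest order — this is a cusp.
Classification: cusp.


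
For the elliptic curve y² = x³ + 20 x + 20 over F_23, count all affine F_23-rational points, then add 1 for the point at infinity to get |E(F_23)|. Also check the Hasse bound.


Affine points = {(1, 8), (1, 15), (4, 7), (4, 16), (8, 5), (8, 18), (9, 3), (9, 20), (10, 1), (10, 22), (13, 4), (13, 19), (14, 10), (14, 13), (17, 11), (17, 12), (18, 5), (18, 18), (20, 5), (20, 18), (21, 8), (21, 15)}; affine count = 22; |E(F_23)| = 23.

Discriminant check: Δ ∝ 4a³ + 27b² = 4·20³ + 27·20² = 4·8000 + 27·400 ≡ 20 (mod 23). Nonzero ⇒ E is nonsingular.
For each x ∈ F_23, compute rhs = x³ + 20·x + 20 mod 23, then count y ∈ F_23 with y² ≡ rhs.
  x = 0: rhs = 20, matching y values: none (0 points).
  x = 1: rhs = 18, matching y values: 8, 15 (2 points).
  x = 2: rhs = 22, matching y values: none (0 points).
  x = 3: rhs = 15, matching y values: none (0 points).
  x = 4: rhs = 3, matching y values: 7, 16 (2 points).
  x = 5: rhs = 15, matching y values: none (0 points).
  x = 6: rhs = 11, matching y values: none (0 points).
  x = 7: rhs = 20, matching y values: none (0 points).
  x = 8: rhs = 2, matching y values: 5, 18 (2 points).
  x = 9: rhs = 9, matching y values: 3, 20 (2 points).
  x = 10: rhs = 1, matching y values: 1, 22 (2 points).
  x = 11: rhs = 7, matching y values: none (0 points).
  x = 12: rhs = 10, matching y values: none (0 points).
  x = 13: rhs = 16, matching y values: 4, 19 (2 points).
  x = 14: rhs = 8, matching y values: 10, 13 (2 points).
  x = 15: rhs = 15, matching y values: none (0 points).
  x = 16: rhs = 20, matching y values: none (0 points).
  x = 17: rhs = 6, matching y values: 11, 12 (2 points).
  x = 18: rhs = 2, matching y values: 5, 18 (2 points).
  x = 19: rhs = 14, matching y values: none (0 points).
  x = 20: rhs = 2, matching y values: 5, 18 (2 points).
  x = 21: rhs = 18, matching y values: 8, 15 (2 points).
  x = 22: rhs = 22, matching y values: none (0 points).
Total affine count: 22.
Full point count |E(F_23)| = 22 + 1 = 23.
Hasse bound: |23 − (23+1)| = |-1| = 1 ≤ 2√23 ≈ 9.5917 ✓.


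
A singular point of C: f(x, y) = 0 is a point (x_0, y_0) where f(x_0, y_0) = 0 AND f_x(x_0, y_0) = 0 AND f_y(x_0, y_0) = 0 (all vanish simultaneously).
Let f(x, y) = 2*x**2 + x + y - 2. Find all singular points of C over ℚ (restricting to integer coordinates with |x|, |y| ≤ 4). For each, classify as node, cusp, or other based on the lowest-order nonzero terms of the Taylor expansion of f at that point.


No singular points in the scanned grid; C is smooth there.

Compute partial derivatives:
  f_x = 4*x + 1.
  f_y = 1.
f_y = 1 is a nonzero constant, so f_y never vanishes: no point (x, y) can satisfy f = f_x = f_y = 0. In particular no (x, y) ∈ {−4, ..., 4}² is singular; the curve is smooth.


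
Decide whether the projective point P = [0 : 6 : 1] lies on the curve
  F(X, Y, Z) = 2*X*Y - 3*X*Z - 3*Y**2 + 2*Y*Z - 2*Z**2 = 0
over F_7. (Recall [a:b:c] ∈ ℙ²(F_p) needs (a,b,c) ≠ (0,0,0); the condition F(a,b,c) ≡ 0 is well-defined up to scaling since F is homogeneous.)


F(0,6,1) ≡ 0 (mod 7); P is on the curve.

Evaluate F(0, 6, 1) term-by-term (mod 7).
  2*X*Y ↦ 2·0·6·1 = 0
  -3*X*Z ↦ -3·0·1·1 = 0
  -3*Y**2 ↦ -3·1·36·1 = -108
  2*Y*Z ↦ 2·1·6·1 = 12
  -2*Z**2 ↦ -2·1·1·1 = -2
Sum: F(0, 6, 1) = (0) + (0) + (-108) + (12) + (-2) = -98.
Reducing mod 7: -98 ≡ 0 (mod 7).
Since F(a, b, c) ≡ 0 (mod 7), P lies on the curve.


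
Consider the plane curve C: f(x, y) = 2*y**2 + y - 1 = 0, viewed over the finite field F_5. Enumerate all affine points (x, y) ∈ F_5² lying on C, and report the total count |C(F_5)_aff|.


Affine F_5-points: {(0, 3), (0, 4), (1, 3), (1, 4), (2, 3), (2, 4), (3, 3), (3, 4), (4, 3), (4, 4)}; count = 10.

For each of the 25 pairs (x, y) ∈ F_5², evaluate f(x, y) mod 5. Record the zeros.
  x = 0: [0↦4, 1↦2, 2↦4, 3↦0, 4↦0]  zeros at y ∈ {3, 4}
  x = 1: [0↦4, 1↦2, 2↦4, 3↦0, 4↦0]  zeros at y ∈ {3, 4}
  x = 2: [0↦4, 1↦2, 2↦4, 3↦0, 4↦0]  zeros at y ∈ {3, 4}
  x = 3: [0↦4, 1↦2, 2↦4, 3↦0, 4↦0]  zeros at y ∈ {3, 4}
  x = 4: [0↦4, 1↦2, 2↦4, 3↦0, 4↦0]  zeros at y ∈ {3, 4}
Collecting zeros: affine points = {(0, 3), (0, 4), (1, 3), (1, 4), (2, 3), (2, 4), (3, 3), (3, 4), (4, 3), (4, 4)}.
Total count |C(F_5)_aff| = 10.


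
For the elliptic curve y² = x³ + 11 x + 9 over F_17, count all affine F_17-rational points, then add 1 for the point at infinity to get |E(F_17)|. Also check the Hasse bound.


Affine points = {(0, 3), (0, 14), (1, 2), (1, 15), (3, 1), (3, 16), (4, 7), (4, 10), (5, 6), (5, 11), (6, 6), (6, 11), (7, 2), (7, 15), (9, 2), (9, 15), (11, 4), (11, 13), (12, 4), (12, 13), (14, 0), (15, 8), (15, 9)}; affine count = 23; |E(F_17)| = 24.

Discriminant check: Δ ∝ 4a³ + 27b² = 4·11³ + 27·9² = 4·1331 + 27·81 ≡ 14 (mod 17). Nonzero ⇒ E is nonsingular.
For each x ∈ F_17, compute rhs = x³ + 11·x + 9 mod 17, then count y ∈ F_17 with y² ≡ rhs.
  x = 0: rhs = 9, matching y values: 3, 14 (2 points).
  x = 1: rhs = 4, matching y values: 2, 15 (2 points).
  x = 2: rhs = 5, matching y values: none (0 points).
  x = 3: rhs = 1, matching y values: 1, 16 (2 points).
  x = 4: rhs = 15, matching y values: 7, 10 (2 points).
  x = 5: rhs = 2, matching y values: 6, 11 (2 points).
  x = 6: rhs = 2, matching y values: 6, 11 (2 points).
  x = 7: rhs = 4, matching y values: 2, 15 (2 points).
  x = 8: rhs = 14, matching y values: none (0 points).
  x = 9: rhs = 4, matching y values: 2, 15 (2 points).
  x = 10: rhs = 14, matching y values: none (0 points).
  x = 11: rhs = 16, matching y values: 4, 13 (2 points).
  x = 12: rhs = 16, matching y values: 4, 13 (2 points).
  x = 13: rhs = 3, matching y values: none (0 points).
  x = 14: rhs = 0, matching y values: 0 (1 points).
  x = 15: rhs = 13, matching y values: 8, 9 (2 points).
  x = 16: rhs = 14, matching y values: none (0 points).
Total affine count: 23.
Full point count |E(F_17)| = 23 + 1 = 24.
Hasse bound: |24 − (17+1)| = |6| = 6 ≤ 2√17 ≈ 8.2462 ✓.


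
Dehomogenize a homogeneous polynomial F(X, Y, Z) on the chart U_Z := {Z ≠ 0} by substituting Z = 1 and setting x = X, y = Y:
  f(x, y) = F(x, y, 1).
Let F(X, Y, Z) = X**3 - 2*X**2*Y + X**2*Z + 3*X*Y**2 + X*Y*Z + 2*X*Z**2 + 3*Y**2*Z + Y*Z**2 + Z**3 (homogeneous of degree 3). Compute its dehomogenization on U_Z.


f(x, y) = x**3 - 2*x**2*y + x**2 + 3*x*y**2 + x*y + 2*x + 3*y**2 + y + 1

On U_Z we set Z = 1. Each monomial c·X^i·Y^j·Z^k in F becomes c·x^i·y^j·1^k = c·x^i·y^j.
Substituting Z = 1: F(X, Y, 1) = x**3 - 2*x**2*y + x**2 + 3*x*y**2 + x*y + 2*x + 3*y**2 + y + 1.
Note: deg(f) ≤ deg(F) = 3; strict inequality happens when F is divisible by Z (lost terms).


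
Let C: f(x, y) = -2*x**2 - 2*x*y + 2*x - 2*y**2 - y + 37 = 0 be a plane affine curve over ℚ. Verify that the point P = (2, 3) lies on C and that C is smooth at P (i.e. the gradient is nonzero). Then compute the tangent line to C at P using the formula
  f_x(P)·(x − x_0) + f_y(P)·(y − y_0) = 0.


Tangent line at P: -12*x - 17*y + 75 = 0.

Step 1: f(2, 3) = 0, so P lies on C.
Step 2: partial derivatives
  f_x(x, y) = -4*x - 2*y + 2, f_y(x, y) = -2*x - 4*y - 1.
  f_x(P) = -12, f_y(P) = -17 (gradient nonzero, so P is smooth).
Step 3: tangent line at P: -12·(x − 2) + -17·(y − 3) = 0.
Expanding: -12*x - 17*y + 75 = 0.


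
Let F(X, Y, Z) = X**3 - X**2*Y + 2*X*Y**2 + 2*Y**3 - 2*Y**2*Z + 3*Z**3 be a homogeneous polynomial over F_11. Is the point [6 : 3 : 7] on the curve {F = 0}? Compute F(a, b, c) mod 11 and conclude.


F(6,3,7) ≡ 7 (mod 11); P is NOT on the curve.

Evaluate F(6, 3, 7) term-by-term (mod 11).
  X**3 ↦ 1·216·1·1 = 216
  -X**2*Y ↦ -1·36·3·1 = -108
  2*X*Y**2 ↦ 2·6·9·1 = 108
  2*Y**3 ↦ 2·1·27·1 = 54
  -2*Y**2*Z ↦ -2·1·9·7 = -126
  3*Z**3 ↦ 3·1·1·343 = 1029
Sum: F(6, 3, 7) = (216) + (-108) + (108) + (54) + (-126) + (1029) = 1173.
Reducing mod 11: 1173 ≡ 7 (mod 11).
Since F(a, b, c) ≡ 7 ≠ 0 (mod 11), P does NOT lie on the curve.


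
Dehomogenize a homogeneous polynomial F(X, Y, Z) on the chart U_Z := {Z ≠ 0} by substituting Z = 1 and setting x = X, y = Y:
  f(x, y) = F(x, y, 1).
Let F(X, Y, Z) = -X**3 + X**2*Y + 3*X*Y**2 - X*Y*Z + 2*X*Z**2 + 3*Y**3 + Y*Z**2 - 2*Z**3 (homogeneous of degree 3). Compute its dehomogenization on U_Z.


f(x, y) = -x**3 + x**2*y + 3*x*y**2 - x*y + 2*x + 3*y**3 + y - 2

On U_Z we set Z = 1. Each monomial c·X^i·Y^j·Z^k in F becomes c·x^i·y^j·1^k = c·x^i·y^j.
Substituting Z = 1: F(X, Y, 1) = -x**3 + x**2*y + 3*x*y**2 - x*y + 2*x + 3*y**3 + y - 2.
Note: deg(f) ≤ deg(F) = 3; strict inequality happens when F is divisible by Z (lost terms).


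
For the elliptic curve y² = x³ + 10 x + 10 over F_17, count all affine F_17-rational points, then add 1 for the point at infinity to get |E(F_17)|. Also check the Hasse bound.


Affine points = {(1, 2), (1, 15), (2, 2), (2, 15), (3, 4), (3, 13), (5, 7), (5, 10), (7, 7), (7, 10), (9, 8), (9, 9), (13, 5), (13, 12), (14, 2), (14, 15), (15, 4), (15, 13), (16, 4), (16, 13)}; affine count = 20; |E(F_17)| = 21.

Discriminant check: Δ ∝ 4a³ + 27b² = 4·10³ + 27·10² = 4·1000 + 27·100 ≡ 2 (mod 17). Nonzero ⇒ E is nonsingular.
For each x ∈ F_17, compute rhs = x³ + 10·x + 10 mod 17, then count y ∈ F_17 with y² ≡ rhs.
  x = 0: rhs = 10, matching y values: none (0 points).
  x = 1: rhs = 4, matching y values: 2, 15 (2 points).
  x = 2: rhs = 4, matching y values: 2, 15 (2 points).
  x = 3: rhs = 16, matching y values: 4, 13 (2 points).
  x = 4: rhs = 12, matching y values: none (0 points).
  x = 5: rhs = 15, matching y values: 7, 10 (2 points).
  x = 6: rhs = 14, matching y values: none (0 points).
  x = 7: rhs = 15, matching y values: 7, 10 (2 points).
  x = 8: rhs = 7, matching y values: none (0 points).
  x = 9: rhs = 13, matching y values: 8, 9 (2 points).
  x = 10: rhs = 5, matching y values: none (0 points).
  x = 11: rhs = 6, matching y values: none (0 points).
  x = 12: rhs = 5, matching y values: none (0 points).
  x = 13: rhs = 8, matching y values: 5, 12 (2 points).
  x = 14: rhs = 4, matching y values: 2, 15 (2 points).
  x = 15: rhs = 16, matching y values: 4, 13 (2 points).
  x = 16: rhs = 16, matching y values: 4, 13 (2 points).
Total affine count: 20.
Full point count |E(F_17)| = 20 + 1 = 21.
Hasse bound: |21 − (17+1)| = |3| = 3 ≤ 2√17 ≈ 8.2462 ✓.


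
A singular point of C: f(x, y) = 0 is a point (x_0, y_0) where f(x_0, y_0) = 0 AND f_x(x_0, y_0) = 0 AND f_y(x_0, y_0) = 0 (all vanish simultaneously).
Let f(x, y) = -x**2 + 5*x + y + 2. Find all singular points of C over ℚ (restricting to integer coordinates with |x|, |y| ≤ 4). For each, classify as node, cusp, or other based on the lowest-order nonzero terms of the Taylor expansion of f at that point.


No singular points in the scanned grid; C is smooth there.

Compute partial derivatives:
  f_x = 5 - 2*x.
  f_y = 1.
f_y = 1 is a nonzero constant, so f_y never vanishes: no point (x, y) can satisfy f = f_x = f_y = 0. In particular no (x, y) ∈ {−4, ..., 4}² is singular; the curve is smooth.


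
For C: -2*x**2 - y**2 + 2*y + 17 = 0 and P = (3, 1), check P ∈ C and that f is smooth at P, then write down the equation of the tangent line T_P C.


Tangent line at P: 36 - 12*x = 0.

Step 1: f(3, 1) = 0, so P lies on C.
Step 2: partial derivatives
  f_x(x, y) = -4*x, f_y(x, y) = 2 - 2*y.
  f_x(P) = -12, f_y(P) = 0 (gradient nonzero, so P is smooth).
Step 3: tangent line at P: -12·(x − 3) + 0·(y − 1) = 0.
Expanding: 36 - 12*x = 0.


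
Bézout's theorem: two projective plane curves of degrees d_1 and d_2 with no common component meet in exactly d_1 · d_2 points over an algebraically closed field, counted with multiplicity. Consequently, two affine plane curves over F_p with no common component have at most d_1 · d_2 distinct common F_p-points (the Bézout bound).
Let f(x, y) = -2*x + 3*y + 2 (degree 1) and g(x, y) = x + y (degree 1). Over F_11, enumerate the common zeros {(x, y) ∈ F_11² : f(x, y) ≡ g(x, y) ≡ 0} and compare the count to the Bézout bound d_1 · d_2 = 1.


Common zeros: {(7, 4)}; count = 1; Bézout bound = 1.

deg(f) = 1, deg(g) = 1, so Bézout bound = 1.
Scan x ∈ F_11. For each x, list the y ∈ F_11 with f(x, y) ≡ 0 and those with g(x, y) ≡ 0 (mod 11); the common zeros in that column are the intersection.
  x = 0: f ≡ 0 at y ∈ {3}; g ≡ 0 at y ∈ {0}; common: ∅.
  x = 1: f ≡ 0 at y ∈ {0}; g ≡ 0 at y ∈ {10}; common: ∅.
  x = 2: f ≡ 0 at y ∈ {8}; g ≡ 0 at y ∈ {9}; common: ∅.
  x = 3: f ≡ 0 at y ∈ {5}; g ≡ 0 at y ∈ {8}; common: ∅.
  x = 4: f ≡ 0 at y ∈ {2}; g ≡ 0 at y ∈ {7}; common: ∅.
  x = 5: f ≡ 0 at y ∈ {10}; g ≡ 0 at y ∈ {6}; common: ∅.
  x = 6: f ≡ 0 at y ∈ {7}; g ≡ 0 at y ∈ {5}; common: ∅.
  x = 7: f ≡ 0 at y ∈ {4}; g ≡ 0 at y ∈ {4}; common: {4}.
  x = 8: f ≡ 0 at y ∈ {1}; g ≡ 0 at y ∈ {3}; common: ∅.
  x = 9: f ≡ 0 at y ∈ {9}; g ≡ 0 at y ∈ {2}; common: ∅.
  x = 10: f ≡ 0 at y ∈ {6}; g ≡ 0 at y ∈ {1}; common: ∅.
Collecting: common zeros = {(7, 4)}, so the count is 1.
Comparison with the Bézout bound: 1 ≤ 1 = deg(f)·deg(g), as expected for curves with no common component (the bound is attained).


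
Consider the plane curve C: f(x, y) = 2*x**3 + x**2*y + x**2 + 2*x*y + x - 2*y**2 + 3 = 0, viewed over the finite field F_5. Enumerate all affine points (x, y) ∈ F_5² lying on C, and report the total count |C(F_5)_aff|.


Affine F_5-points: {(0, 2), (0, 3), (1, 2), (2, 0), (2, 4), (4, 3), (4, 4)}; count = 7.

For each of the 25 pairs (x, y) ∈ F_5², evaluate f(x, y) mod 5. Record the zeros.
  x = 0: [0↦3, 1↦1, 2↦0, 3↦0, 4↦1]  zeros at y ∈ {2, 3}
  x = 1: [0↦2, 1↦3, 2↦0, 3↦3, 4↦2]  zeros at y ∈ {2}
  x = 2: [0↦0, 1↦1, 2↦3, 3↦1, 4↦0]  zeros at y ∈ {0, 4}
  x = 3: [0↦4, 1↦2, 2↦1, 3↦1, 4↦2]  zeros at y ∈ ∅
  x = 4: [0↦1, 1↦3, 2↦1, 3↦0, 4↦0]  zeros at y ∈ {3, 4}
Collecting zeros: affine points = {(0, 2), (0, 3), (1, 2), (2, 0), (2, 4), (4, 3), (4, 4)}.
Total count |C(F_5)_aff| = 7.


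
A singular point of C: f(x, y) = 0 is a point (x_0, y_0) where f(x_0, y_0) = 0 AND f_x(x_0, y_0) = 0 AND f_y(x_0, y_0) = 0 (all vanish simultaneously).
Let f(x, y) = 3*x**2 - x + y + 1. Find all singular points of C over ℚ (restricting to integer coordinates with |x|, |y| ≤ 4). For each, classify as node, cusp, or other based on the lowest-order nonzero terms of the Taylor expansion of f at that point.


No singular points in the scanned grid; C is smooth there.

Compute partial derivatives:
  f_x = 6*x - 1.
  f_y = 1.
f_y = 1 is a nonzero constant, so f_y never vanishes: no point (x, y) can satisfy f = f_x = f_y = 0. In particular no (x, y) ∈ {−4, ..., 4}² is singular; the curve is smooth.


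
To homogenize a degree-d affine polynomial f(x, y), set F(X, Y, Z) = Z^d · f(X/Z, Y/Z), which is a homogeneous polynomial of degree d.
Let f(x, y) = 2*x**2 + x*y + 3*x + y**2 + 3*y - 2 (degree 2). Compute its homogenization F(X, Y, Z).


F(X, Y, Z) = 2*X**2 + X*Y + 3*X*Z + Y**2 + 3*Y*Z - 2*Z**2

deg(f) = 2.
Substitute x = X/Z, y = Y/Z into f, then multiply by Z^2.
  monomial 2·x^2·y^0 ↦ 2·X^2·Y^0·Z^0.
  monomial 1·x^1·y^1 ↦ 1·X^1·Y^1·Z^0.
  monomial 3·x^1·y^0 ↦ 3·X^1·Y^0·Z^1.
  monomial 1·x^0·y^2 ↦ 1·X^0·Y^2·Z^0.
  monomial 3·x^0·y^1 ↦ 3·X^0·Y^1·Z^1.
  monomial -2·x^0·y^0 ↦ -2·X^0·Y^0·Z^2.
Collecting: F(X, Y, Z) = 2*X**2 + X*Y + 3*X*Z + Y**2 + 3*Y*Z - 2*Z**2.


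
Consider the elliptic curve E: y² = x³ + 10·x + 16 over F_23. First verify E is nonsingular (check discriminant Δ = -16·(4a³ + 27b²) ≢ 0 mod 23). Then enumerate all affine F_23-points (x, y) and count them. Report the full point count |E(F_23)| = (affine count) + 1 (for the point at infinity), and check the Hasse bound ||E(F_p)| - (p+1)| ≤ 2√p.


Affine points = {(0, 4), (0, 19), (1, 2), (1, 21), (3, 2), (3, 21), (6, 4), (6, 19), (10, 9), (10, 14), (11, 10), (11, 13), (12, 1), (12, 22), (14, 5), (14, 18), (17, 4), (17, 19), (18, 5), (18, 18), (19, 2), (19, 21)}; affine count = 22; |E(F_23)| = 23.

Discriminant check: Δ ∝ 4a³ + 27b² = 4·10³ + 27·16² = 4·1000 + 27·256 ≡ 10 (mod 23). Nonzero ⇒ E is nonsingular.
For each x ∈ F_23, compute rhs = x³ + 10·x + 16 mod 23, then count y ∈ F_23 with y² ≡ rhs.
  x = 0: rhs = 16, matching y values: 4, 19 (2 points).
  x = 1: rhs = 4, matching y values: 2, 21 (2 points).
  x = 2: rhs = 21, matching y values: none (0 points).
  x = 3: rhs = 4, matching y values: 2, 21 (2 points).
  x = 4: rhs = 5, matching y values: none (0 points).
  x = 5: rhs = 7, matching y values: none (0 points).
  x = 6: rhs = 16, matching y values: 4, 19 (2 points).
  x = 7: rhs = 15, matching y values: none (0 points).
  x = 8: rhs = 10, matching y values: none (0 points).
  x = 9: rhs = 7, matching y values: none (0 points).
  x = 10: rhs = 12, matching y values: 9, 14 (2 points).
  x = 11: rhs = 8, matching y values: 10, 13 (2 points).
  x = 12: rhs = 1, matching y values: 1, 22 (2 points).
  x = 13: rhs = 20, matching y values: none (0 points).
  x = 14: rhs = 2, matching y values: 5, 18 (2 points).
  x = 15: rhs = 22, matching y values: none (0 points).
  x = 16: rhs = 17, matching y values: none (0 points).
  x = 17: rhs = 16, matching y values: 4, 19 (2 points).
  x = 18: rhs = 2, matching y values: 5, 18 (2 points).
  x = 19: rhs = 4, matching y values: 2, 21 (2 points).
  x = 20: rhs = 5, matching y values: none (0 points).
  x = 21: rhs = 11, matching y values: none (0 points).
  x = 22: rhs = 5, matching y values: none (0 points).
Total affine count: 22.
Full point count |E(F_23)| = 22 + 1 = 23.
Hasse bound: |23 − (23+1)| = |-1| = 1 ≤ 2√23 ≈ 9.5917 ✓.


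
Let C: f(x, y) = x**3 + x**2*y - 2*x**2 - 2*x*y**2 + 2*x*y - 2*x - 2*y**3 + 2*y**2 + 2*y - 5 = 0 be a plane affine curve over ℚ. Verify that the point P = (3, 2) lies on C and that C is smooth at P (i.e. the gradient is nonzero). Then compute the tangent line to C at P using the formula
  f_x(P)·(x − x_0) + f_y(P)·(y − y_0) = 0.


Tangent line at P: 21*x - 23*y - 17 = 0.

Step 1: f(3, 2) = 0, so P lies on C.
Step 2: partial derivatives
  f_x(x, y) = 3*x**2 + 2*x*y - 4*x - 2*y**2 + 2*y - 2, f_y(x, y) = x**2 - 4*x*y + 2*x - 6*y**2 + 4*y + 2.
  f_x(P) = 21, f_y(P) = -23 (gradient nonzero, so P is smooth).
Step 3: tangent line at P: 21·(x − 3) + -23·(y − 2) = 0.
Expanding: 21*x - 23*y - 17 = 0.


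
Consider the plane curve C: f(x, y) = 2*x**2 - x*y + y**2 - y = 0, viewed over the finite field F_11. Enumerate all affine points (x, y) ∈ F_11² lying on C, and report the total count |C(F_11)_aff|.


Affine F_11-points: {(0, 0), (0, 1), (5, 8), (5, 9), (6, 1), (6, 6), (8, 3), (8, 6), (10, 3), (10, 8)}; count = 10.

For each of the 121 pairs (x, y) ∈ F_11², evaluate f(x, y) mod 11. Record the zeros.
  x = 0: [0↦0, 1↦0, 2↦2, 3↦6, 4↦1, 5↦9, 6↦8, 7↦9, 8↦1, 9↦6, 10↦2]  zeros at y ∈ {0, 1}
  x = 1: [0↦2, 1↦1, 2↦2, 3↦5, 4↦10, 5↦6, 6↦4, 7↦4, 8↦6, 9↦10, 10↦5]  zeros at y ∈ ∅
  x = 2: [0↦8, 1↦6, 2↦6, 3↦8, 4↦1, 5↦7, 6↦4, 7↦3, 8↦4, 9↦7, 10↦1]  zeros at y ∈ ∅
  x = 3: [0↦7, 1↦4, 2↦3, 3↦4, 4↦7, 5↦1, 6↦8, 7↦6, 8↦6, 9↦8, 10↦1]  zeros at y ∈ ∅
  x = 4: [0↦10, 1↦6, 2↦4, 3↦4, 4↦6, 5↦10, 6↦5, 7↦2, 8↦1, 9↦2, 10↦5]  zeros at y ∈ ∅
  x = 5: [0↦6, 1↦1, 2↦9, 3↦8, 4↦9, 5↦1, 6↦6, 7↦2, 8↦0, 9↦0, 10↦2]  zeros at y ∈ {8, 9}
  x = 6: [0↦6, 1↦0, 2↦7, 3↦5, 4↦5, 5↦7, 6↦0, 7↦6, 8↦3, 9↦2, 10↦3]  zeros at y ∈ {1, 6}
  x = 7: [0↦10, 1↦3, 2↦9, 3↦6, 4↦5, 5↦6, 6↦9, 7↦3, 8↦10, 9↦8, 10↦8]  zeros at y ∈ ∅
  x = 8: [0↦7, 1↦10, 2↦4, 3↦0, 4↦9, 5↦9, 6↦0, 7↦4, 8↦10, 9↦7, 10↦6]  zeros at y ∈ {3, 6}
  x = 9: [0↦8, 1↦10, 2↦3, 3↦9, 4↦6, 5↦5, 6↦6, 7↦9, 8↦3, 9↦10, 10↦8]  zeros at y ∈ ∅
  x = 10: [0↦2, 1↦3, 2↦6, 3↦0, 4↦7, 5↦5, 6↦5, 7↦7, 8↦0, 9↦6, 10↦3]  zeros at y ∈ {3, 8}
Collecting zeros: affine points = {(0, 0), (0, 1), (5, 8), (5, 9), (6, 1), (6, 6), (8, 3), (8, 6), (10, 3), (10, 8)}.
Total count |C(F_11)_aff| = 10.


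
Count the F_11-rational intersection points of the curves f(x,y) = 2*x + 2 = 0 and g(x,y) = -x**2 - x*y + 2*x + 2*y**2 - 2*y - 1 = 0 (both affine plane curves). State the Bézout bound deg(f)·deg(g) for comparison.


Common zeros: {(10, 3)}; count = 1; Bézout bound = 2.

deg(f) = 1, deg(g) = 2, so Bézout bound = 2.
Scan x ∈ F_11. For each x, list the y ∈ F_11 with f(x, y) ≡ 0 and those with g(x, y) ≡ 0 (mod 11); the common zeros in that column are the intersection.
  x = 0: f ≡ 0 at y ∈ ∅; g ≡ 0 at y ∈ {3, 9}; common: ∅.
  x = 1: f ≡ 0 at y ∈ ∅; g ≡ 0 at y ∈ {0, 7}; common: ∅.
  x = 2: f ≡ 0 at y ∈ ∅; g ≡ 0 at y ∈ ∅; common: ∅.
  x = 3: f ≡ 0 at y ∈ ∅; g ≡ 0 at y ∈ ∅; common: ∅.
  x = 4: f ≡ 0 at y ∈ ∅; g ≡ 0 at y ∈ {5, 9}; common: ∅.
  x = 5: f ≡ 0 at y ∈ ∅; g ≡ 0 at y ∈ {2, 7}; common: ∅.
  x = 6: f ≡ 0 at y ∈ ∅; g ≡ 0 at y ∈ {2}; common: ∅.
  x = 7: f ≡ 0 at y ∈ ∅; g ≡ 0 at y ∈ ∅; common: ∅.
  x = 8: f ≡ 0 at y ∈ ∅; g ≡ 0 at y ∈ ∅; common: ∅.
  x = 9: f ≡ 0 at y ∈ ∅; g ≡ 0 at y ∈ ∅; common: ∅.
  x = 10: f ≡ 0 at y ∈ {0, 1, 2, 3, 4, 5, 6, 7, 8, 9, 10}; g ≡ 0 at y ∈ {3}; common: {3}.
Collecting: common zeros = {(10, 3)}, so the count is 1.
Comparison with the Bézout bound: 1 ≤ 2 = deg(f)·deg(g), as expected for curves with no common component (the affine F_11-count falls short of the bound because intersections may lie at infinity, over extension fields, or carry multiplicity).


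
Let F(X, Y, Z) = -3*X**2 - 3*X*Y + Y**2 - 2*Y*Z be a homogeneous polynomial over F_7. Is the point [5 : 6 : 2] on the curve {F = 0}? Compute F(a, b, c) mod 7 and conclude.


F(5,6,2) ≡ 1 (mod 7); P is NOT on the curve.

Evaluate F(5, 6, 2) term-by-term (mod 7).
  -3*X**2 ↦ -3·25·1·1 = -75
  -3*X*Y ↦ -3·5·6·1 = -90
  Y**2 ↦ 1·1·36·1 = 36
  -2*Y*Z ↦ -2·1·6·2 = -24
Sum: F(5, 6, 2) = (-75) + (-90) + (36) + (-24) = -153.
Reducing mod 7: -153 ≡ 1 (mod 7).
Since F(a, b, c) ≡ 1 ≠ 0 (mod 7), P does NOT lie on the curve.


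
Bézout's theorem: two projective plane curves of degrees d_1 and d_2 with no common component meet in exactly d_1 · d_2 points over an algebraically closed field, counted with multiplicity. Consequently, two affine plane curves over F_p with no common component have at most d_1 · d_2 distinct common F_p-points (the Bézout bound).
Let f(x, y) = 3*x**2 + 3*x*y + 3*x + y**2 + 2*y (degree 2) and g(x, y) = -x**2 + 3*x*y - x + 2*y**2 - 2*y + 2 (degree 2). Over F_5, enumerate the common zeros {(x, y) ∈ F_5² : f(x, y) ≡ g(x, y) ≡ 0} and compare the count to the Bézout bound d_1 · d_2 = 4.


Common zeros: {(1, 2)}; count = 1; Bézout bound = 4.

deg(f) = 2, deg(g) = 2, so Bézout bound = 4.
Scan x ∈ F_5. For each x, list the y ∈ F_5 with f(x, y) ≡ 0 and those with g(x, y) ≡ 0 (mod 5); the common zeros in that column are the intersection.
  x = 0: f ≡ 0 at y ∈ {0, 3}; g ≡ 0 at y ∈ ∅; common: ∅.
  x = 1: f ≡ 0 at y ∈ {2, 3}; g ≡ 0 at y ∈ {0, 2}; common: {2}.
  x = 2: f ≡ 0 at y ∈ ∅; g ≡ 0 at y ∈ ∅; common: ∅.
  x = 3: f ≡ 0 at y ∈ ∅; g ≡ 0 at y ∈ {0, 4}; common: ∅.
  x = 4: f ≡ 0 at y ∈ {0, 1}; g ≡ 0 at y ∈ {2, 3}; common: ∅.
Collecting: common zeros = {(1, 2)}, so the count is 1.
Comparison with the Bézout bound: 1 ≤ 4 = deg(f)·deg(g), as expected for curves with no common component (the affine F_5-count falls short of the bound because intersections may lie at infinity, over extension fields, or carry multiplicity).


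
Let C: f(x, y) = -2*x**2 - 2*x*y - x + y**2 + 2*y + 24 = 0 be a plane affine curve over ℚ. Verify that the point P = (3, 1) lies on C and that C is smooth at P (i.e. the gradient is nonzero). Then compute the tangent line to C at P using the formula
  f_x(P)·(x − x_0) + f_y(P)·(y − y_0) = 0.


Tangent line at P: -15*x - 2*y + 47 = 0.

Step 1: f(3, 1) = 0, so P lies on C.
Step 2: partial derivatives
  f_x(x, y) = -4*x - 2*y - 1, f_y(x, y) = -2*x + 2*y + 2.
  f_x(P) = -15, f_y(P) = -2 (gradient nonzero, so P is smooth).
Step 3: tangent line at P: -15·(x − 3) + -2·(y − 1) = 0.
Expanding: -15*x - 2*y + 47 = 0.


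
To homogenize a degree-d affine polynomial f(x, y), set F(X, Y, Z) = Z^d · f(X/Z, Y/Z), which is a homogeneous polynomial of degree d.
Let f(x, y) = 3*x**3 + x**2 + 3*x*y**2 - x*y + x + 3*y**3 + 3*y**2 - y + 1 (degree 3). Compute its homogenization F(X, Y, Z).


F(X, Y, Z) = 3*X**3 + X**2*Z + 3*X*Y**2 - X*Y*Z + X*Z**2 + 3*Y**3 + 3*Y**2*Z - Y*Z**2 + Z**3

deg(f) = 3.
Substitute x = X/Z, y = Y/Z into f, then multiply by Z^3.
  monomial 3·x^3·y^0 ↦ 3·X^3·Y^0·Z^0.
  monomial 1·x^2·y^0 ↦ 1·X^2·Y^0·Z^1.
  monomial 3·x^1·y^2 ↦ 3·X^1·Y^2·Z^0.
  monomial -1·x^1·y^1 ↦ -1·X^1·Y^1·Z^1.
  monomial 1·x^1·y^0 ↦ 1·X^1·Y^0·Z^2.
  monomial 3·x^0·y^3 ↦ 3·X^0·Y^3·Z^0.
  monomial 3·x^0·y^2 ↦ 3·X^0·Y^2·Z^1.
  monomial -1·x^0·y^1 ↦ -1·X^0·Y^1·Z^2.
  monomial 1·x^0·y^0 ↦ 1·X^0·Y^0·Z^3.
Collecting: F(X, Y, Z) = 3*X**3 + X**2*Z + 3*X*Y**2 - X*Y*Z + X*Z**2 + 3*Y**3 + 3*Y**2*Z - Y*Z**2 + Z**3.


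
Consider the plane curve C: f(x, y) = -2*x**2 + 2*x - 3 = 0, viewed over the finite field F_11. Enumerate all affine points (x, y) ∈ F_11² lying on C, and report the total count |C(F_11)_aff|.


Affine F_11-points: ∅; count = 0.

For each of the 121 pairs (x, y) ∈ F_11², evaluate f(x, y) mod 11. Record the zeros.
  x = 0: [0↦8, 1↦8, 2↦8, 3↦8, 4↦8, 5↦8, 6↦8, 7↦8, 8↦8, 9↦8, 10↦8]  zeros at y ∈ ∅
  x = 1: [0↦8, 1↦8, 2↦8, 3↦8, 4↦8, 5↦8, 6↦8, 7↦8, 8↦8, 9↦8, 10↦8]  zeros at y ∈ ∅
  x = 2: [0↦4, 1↦4, 2↦4, 3↦4, 4↦4, 5↦4, 6↦4, 7↦4, 8↦4, 9↦4, 10↦4]  zeros at y ∈ ∅
  x = 3: [0↦7, 1↦7, 2↦7, 3↦7, 4↦7, 5↦7, 6↦7, 7↦7, 8↦7, 9↦7, 10↦7]  zeros at y ∈ ∅
  x = 4: [0↦6, 1↦6, 2↦6, 3↦6, 4↦6, 5↦6, 6↦6, 7↦6, 8↦6, 9↦6, 10↦6]  zeros at y ∈ ∅
  x = 5: [0↦1, 1↦1, 2↦1, 3↦1, 4↦1, 5↦1, 6↦1, 7↦1, 8↦1, 9↦1, 10↦1]  zeros at y ∈ ∅
  x = 6: [0↦3, 1↦3, 2↦3, 3↦3, 4↦3, 5↦3, 6↦3, 7↦3, 8↦3, 9↦3, 10↦3]  zeros at y ∈ ∅
  x = 7: [0↦1, 1↦1, 2↦1, 3↦1, 4↦1, 5↦1, 6↦1, 7↦1, 8↦1, 9↦1, 10↦1]  zeros at y ∈ ∅
  x = 8: [0↦6, 1↦6, 2↦6, 3↦6, 4↦6, 5↦6, 6↦6, 7↦6, 8↦6, 9↦6, 10↦6]  zeros at y ∈ ∅
  x = 9: [0↦7, 1↦7, 2↦7, 3↦7, 4↦7, 5↦7, 6↦7, 7↦7, 8↦7, 9↦7, 10↦7]  zeros at y ∈ ∅
  x = 10: [0↦4, 1↦4, 2↦4, 3↦4, 4↦4, 5↦4, 6↦4, 7↦4, 8↦4, 9↦4, 10↦4]  zeros at y ∈ ∅
Collecting zeros: affine points = ∅.
Total count |C(F_11)_aff| = 0.


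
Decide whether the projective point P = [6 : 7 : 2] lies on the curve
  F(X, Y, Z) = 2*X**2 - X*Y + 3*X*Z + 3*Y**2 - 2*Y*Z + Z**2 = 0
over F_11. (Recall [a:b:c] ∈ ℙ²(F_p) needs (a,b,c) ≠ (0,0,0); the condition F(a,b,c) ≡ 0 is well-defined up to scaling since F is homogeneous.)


F(6,7,2) ≡ 2 (mod 11); P is NOT on the curve.

Evaluate F(6, 7, 2) term-by-term (mod 11).
  2*X**2 ↦ 2·36·1·1 = 72
  -X*Y ↦ -1·6·7·1 = -42
  3*X*Z ↦ 3·6·1·2 = 36
  3*Y**2 ↦ 3·1·49·1 = 147
  -2*Y*Z ↦ -2·1·7·2 = -28
  Z**2 ↦ 1·1·1·4 = 4
Sum: F(6, 7, 2) = (72) + (-42) + (36) + (147) + (-28) + (4) = 189.
Reducing mod 11: 189 ≡ 2 (mod 11).
Since F(a, b, c) ≡ 2 ≠ 0 (mod 11), P does NOT lie on the curve.
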